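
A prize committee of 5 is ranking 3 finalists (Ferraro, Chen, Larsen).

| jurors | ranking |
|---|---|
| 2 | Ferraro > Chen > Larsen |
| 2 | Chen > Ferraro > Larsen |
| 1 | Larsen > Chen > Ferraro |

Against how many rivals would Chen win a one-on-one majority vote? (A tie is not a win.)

2

Chen against each rival (5 jurors):
Chen–Ferraro: Chen 3–2.
Chen vs Larsen: Chen preferred on 2+2 = 4 ballots; Chen wins 4–1.
Chen beats Ferraro, Larsen — 2 pairwise wins.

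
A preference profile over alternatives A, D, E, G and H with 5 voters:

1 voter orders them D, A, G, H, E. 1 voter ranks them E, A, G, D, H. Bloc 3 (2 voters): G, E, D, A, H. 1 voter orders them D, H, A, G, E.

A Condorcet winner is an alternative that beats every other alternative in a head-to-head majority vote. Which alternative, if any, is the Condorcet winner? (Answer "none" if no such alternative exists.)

Head-to-head results (5 voters):
A vs D: A preferred on 1 ballot; D wins 4–1.
A vs E: A preferred on 1+1 = 2 ballots; E wins 3–2.
A vs G: A preferred on 1+1+1 = 3 ballots; A wins 3–2.
A vs H: A preferred on 1+1+2 = 4 ballots; A wins 4–1.
D vs E: 1+1 = 2 for D, 3 for E — E by 3–2.
D vs G: 2 to 3, G.
D vs H: 1+1+2+1 = 5 for D, 0 for H — D by 5–0.
E vs G: 1 for E, 4 for G — G by 4–1.
E vs H: 1+2 = 3 for E, 2 for H — E by 3–2.
G vs H: G is ranked higher on 1+1+2 = 4 ballots, H on 1. G wins 4–1.
Every alternative loses at least once (A loses to D; D loses to E; E loses to G; G loses to A; H loses to A). The majority relation contains the cycle A > G > D > A, so there is no Condorcet winner.

none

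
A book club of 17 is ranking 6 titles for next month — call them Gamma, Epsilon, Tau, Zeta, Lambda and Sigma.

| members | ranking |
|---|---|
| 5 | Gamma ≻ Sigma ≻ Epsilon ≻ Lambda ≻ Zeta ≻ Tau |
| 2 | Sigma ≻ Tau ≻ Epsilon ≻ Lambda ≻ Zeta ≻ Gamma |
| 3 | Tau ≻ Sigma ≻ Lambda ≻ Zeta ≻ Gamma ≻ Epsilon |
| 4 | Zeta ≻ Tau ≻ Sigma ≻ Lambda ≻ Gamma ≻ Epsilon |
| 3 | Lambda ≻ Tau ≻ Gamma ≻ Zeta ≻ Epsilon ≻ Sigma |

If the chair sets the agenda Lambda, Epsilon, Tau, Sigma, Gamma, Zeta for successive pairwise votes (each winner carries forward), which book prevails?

Zeta

Round 1: Lambda vs Epsilon — 10–7, Lambda advances.
Round 2: Lambda vs Tau — 8–9, Tau advances.
Round 3: Tau vs Sigma — 10–7, Tau advances.
Round 4: Tau vs Gamma — 12–5, Tau advances.
Round 5: Tau vs Zeta — 8–9, Zeta advances.
Zeta survives the agenda.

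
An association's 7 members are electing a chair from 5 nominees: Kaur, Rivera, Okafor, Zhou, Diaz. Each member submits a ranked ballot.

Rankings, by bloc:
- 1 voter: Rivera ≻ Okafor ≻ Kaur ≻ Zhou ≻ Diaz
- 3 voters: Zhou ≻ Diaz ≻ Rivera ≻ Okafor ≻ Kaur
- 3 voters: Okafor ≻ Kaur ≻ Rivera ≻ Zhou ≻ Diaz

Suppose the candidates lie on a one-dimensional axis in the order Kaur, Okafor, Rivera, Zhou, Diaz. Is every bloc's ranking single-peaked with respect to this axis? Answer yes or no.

Axis positions: Kaur=1, Okafor=2, Rivera=3, Zhou=4, Diaz=5.
Bloc 1 (peak Rivera at position 3): ranking walks positions 3-2-1-4-5, expanding outward from the peak — single-peaked.
Bloc 2 (peak Zhou at position 4): ranking walks positions 4-5-3-2-1, expanding outward from the peak — single-peaked.
Bloc 3 (peak Okafor at position 2): ranking walks positions 2-1-3-4-5, expanding outward from the peak — single-peaked.
Every ranking is single-peaked on this axis.

yes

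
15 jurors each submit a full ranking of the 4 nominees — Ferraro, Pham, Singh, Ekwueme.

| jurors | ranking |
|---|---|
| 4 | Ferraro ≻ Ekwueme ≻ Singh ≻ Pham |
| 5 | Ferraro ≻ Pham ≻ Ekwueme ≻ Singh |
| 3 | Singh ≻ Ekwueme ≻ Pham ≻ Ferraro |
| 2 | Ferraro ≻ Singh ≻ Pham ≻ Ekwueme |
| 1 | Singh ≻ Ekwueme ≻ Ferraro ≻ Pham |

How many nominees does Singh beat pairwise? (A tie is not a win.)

1

Singh against each rival (15 jurors):
Singh vs Ferraro: Ferraro wins 11–4.
Singh vs Pham: Singh, 10–5.
Singh vs Ekwueme: 6 to 9, Ekwueme.
Singh beats Pham; loses to Ferraro, Ekwueme — 1 pairwise win.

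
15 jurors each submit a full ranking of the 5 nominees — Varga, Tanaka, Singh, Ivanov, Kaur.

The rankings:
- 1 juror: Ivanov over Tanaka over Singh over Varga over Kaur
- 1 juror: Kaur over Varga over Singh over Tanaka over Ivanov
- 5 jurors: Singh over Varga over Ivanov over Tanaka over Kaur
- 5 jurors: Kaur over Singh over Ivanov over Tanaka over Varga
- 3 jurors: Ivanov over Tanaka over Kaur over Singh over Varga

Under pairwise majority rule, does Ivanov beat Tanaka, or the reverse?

Ivanov

Ballots ranking Ivanov above Tanaka: 1 + 5 + 5 + 3 = 14.
Ballots ranking Tanaka above Ivanov: 15 − 14 = 1.
Ivanov wins the head-to-head 14–1.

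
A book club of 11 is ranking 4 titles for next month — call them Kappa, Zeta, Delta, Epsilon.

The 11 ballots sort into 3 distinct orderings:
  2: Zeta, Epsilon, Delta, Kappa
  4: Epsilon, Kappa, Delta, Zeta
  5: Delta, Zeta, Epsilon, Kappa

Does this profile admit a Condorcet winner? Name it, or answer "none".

Pairwise majorities:
Kappa vs Zeta: 4 for Kappa, 7 for Zeta — Zeta by 7–4.
Kappa vs Delta: 4 for Kappa, 7 for Delta — Delta by 7–4.
Kappa vs Epsilon: 0 for Kappa, 11 for Epsilon — Epsilon by 11–0.
Zeta vs Delta: Zeta is ranked higher on 2 ballots, Delta on 9. Delta wins 9–2.
Zeta vs Epsilon: 7 to 4, Zeta.
Delta vs Epsilon: 5 to 6, Epsilon.
No book is unbeaten: Kappa loses to Zeta; Zeta loses to Delta; Delta loses to Epsilon; Epsilon loses to Zeta. In particular Zeta > Epsilon > Delta > Zeta is a majority cycle — no Condorcet winner exists.

none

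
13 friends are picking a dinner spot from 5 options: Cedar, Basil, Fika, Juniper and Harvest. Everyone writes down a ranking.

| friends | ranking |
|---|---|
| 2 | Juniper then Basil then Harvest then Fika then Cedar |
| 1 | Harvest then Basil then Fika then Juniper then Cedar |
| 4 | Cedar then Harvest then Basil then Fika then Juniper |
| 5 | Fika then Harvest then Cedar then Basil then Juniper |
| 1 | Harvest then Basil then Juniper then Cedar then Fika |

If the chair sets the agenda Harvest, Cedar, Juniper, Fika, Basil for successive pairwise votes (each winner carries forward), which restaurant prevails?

Round 1: Harvest vs Cedar — 9–4, Harvest advances.
Round 2: Harvest vs Juniper — 11–2, Harvest advances.
Round 3: Harvest vs Fika — 8–5, Harvest advances.
Round 4: Harvest vs Basil — 11–2, Harvest advances.
Harvest survives the agenda.

Harvest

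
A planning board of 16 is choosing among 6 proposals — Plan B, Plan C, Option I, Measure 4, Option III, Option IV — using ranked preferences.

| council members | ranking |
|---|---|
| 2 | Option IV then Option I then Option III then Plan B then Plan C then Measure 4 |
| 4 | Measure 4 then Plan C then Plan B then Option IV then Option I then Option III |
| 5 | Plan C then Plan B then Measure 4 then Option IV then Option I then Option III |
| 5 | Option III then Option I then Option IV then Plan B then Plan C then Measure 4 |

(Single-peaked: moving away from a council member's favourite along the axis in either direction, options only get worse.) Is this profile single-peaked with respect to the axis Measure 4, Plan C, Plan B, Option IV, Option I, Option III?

Axis positions: Measure 4=1, Plan C=2, Plan B=3, Option IV=4, Option I=5, Option III=6.
Faction 1 (peak Option IV at position 4): ranking walks positions 4-5-6-3-2-1, expanding outward from the peak — single-peaked.
Faction 2 (peak Measure 4 at position 1): ranking walks positions 1-2-3-4-5-6, expanding outward from the peak — single-peaked.
Faction 3 (peak Plan C at position 2): ranking walks positions 2-3-1-4-5-6, expanding outward from the peak — single-peaked.
Faction 4 (peak Option III at position 6): ranking walks positions 6-5-4-3-2-1, expanding outward from the peak — single-peaked.
Every ranking is single-peaked on this axis.

yes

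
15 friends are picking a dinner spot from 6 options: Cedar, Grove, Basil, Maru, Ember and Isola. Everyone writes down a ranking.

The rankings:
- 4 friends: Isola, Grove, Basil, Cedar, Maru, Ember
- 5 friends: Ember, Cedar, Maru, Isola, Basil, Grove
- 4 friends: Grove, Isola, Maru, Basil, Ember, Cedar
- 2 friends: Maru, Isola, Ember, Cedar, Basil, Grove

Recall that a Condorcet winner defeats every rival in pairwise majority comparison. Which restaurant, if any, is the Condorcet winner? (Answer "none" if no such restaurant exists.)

Head-to-head results (15 friends):
Cedar vs Grove: 5+2 = 7 for Cedar, 8 for Grove — Grove by 8–7.
Cedar vs Basil: Cedar is ranked higher on 5+2 = 7 ballots, Basil on 8. Basil wins 8–7.
Cedar vs Maru: Cedar is ranked higher on 4+5 = 9 ballots, Maru on 6. Cedar wins 9–6.
Cedar vs Ember: 4 to 11, Ember.
Cedar vs Isola: 5 to 10, Isola.
Grove vs Basil: Grove is ranked higher on 4+4 = 8 ballots, Basil on 7. Grove wins 8–7.
Grove vs Maru: 4+4 = 8 for Grove, 7 for Maru — Grove by 8–7.
Grove vs Ember: Grove is ranked higher on 4+4 = 8 ballots, Ember on 7. Grove wins 8–7.
Grove vs Isola: Grove is ranked higher on 4 ballots, Isola on 11. Isola wins 11–4.
Basil vs Maru: Basil is ranked higher on 4 ballots, Maru on 11. Maru wins 11–4.
Basil vs Ember: 8 to 7, Basil.
Basil vs Isola: Basil preferred on 0 ballots; Isola wins 15–0.
Maru vs Ember: 4+4+2 = 10 for Maru, 5 for Ember — Maru by 10–5.
Maru vs Isola: Maru preferred on 5+2 = 7 ballots; Isola wins 8–7.
Ember vs Isola: Ember is ranked higher on 5 ballots, Isola on 10. Isola wins 10–5.
Isola wins every pairwise contest, so Isola is the Condorcet winner.

Isola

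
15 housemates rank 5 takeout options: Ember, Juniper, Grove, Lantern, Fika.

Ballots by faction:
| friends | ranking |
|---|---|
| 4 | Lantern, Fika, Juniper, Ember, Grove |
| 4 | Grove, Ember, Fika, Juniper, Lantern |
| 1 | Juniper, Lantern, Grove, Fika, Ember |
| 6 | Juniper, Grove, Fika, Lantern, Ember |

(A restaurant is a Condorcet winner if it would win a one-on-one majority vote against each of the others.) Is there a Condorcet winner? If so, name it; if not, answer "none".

Check each pair by majority over 15 ballots:
Ember vs Juniper: 4 for Ember, 11 for Juniper — Juniper by 11–4.
Ember vs Grove: Grove, 11–4.
Ember vs Lantern: Ember preferred on 4 ballots; Lantern wins 11–4.
Ember–Fika: Fika 11–4.
Juniper vs Grove: 4+1+6 = 11 for Juniper, 4 for Grove — Juniper by 11–4.
Juniper vs Lantern: Juniper, 11–4.
Juniper vs Fika: Juniper preferred on 1+6 = 7 ballots; Fika wins 8–7.
Grove vs Lantern: 10 to 5, Grove.
Grove vs Fika: 4+1+6 = 11 for Grove, 4 for Fika — Grove by 11–4.
Lantern vs Fika: Lantern preferred on 4+1 = 5 ballots; Fika wins 10–5.
Each restaurant drops at least one matchup (Ember loses to Juniper; Juniper loses to Fika; Grove loses to Juniper; Lantern loses to Juniper; Fika loses to Grove); the cycle Juniper beats Grove beats Fika beats Juniper rules out a Condorcet winner.

none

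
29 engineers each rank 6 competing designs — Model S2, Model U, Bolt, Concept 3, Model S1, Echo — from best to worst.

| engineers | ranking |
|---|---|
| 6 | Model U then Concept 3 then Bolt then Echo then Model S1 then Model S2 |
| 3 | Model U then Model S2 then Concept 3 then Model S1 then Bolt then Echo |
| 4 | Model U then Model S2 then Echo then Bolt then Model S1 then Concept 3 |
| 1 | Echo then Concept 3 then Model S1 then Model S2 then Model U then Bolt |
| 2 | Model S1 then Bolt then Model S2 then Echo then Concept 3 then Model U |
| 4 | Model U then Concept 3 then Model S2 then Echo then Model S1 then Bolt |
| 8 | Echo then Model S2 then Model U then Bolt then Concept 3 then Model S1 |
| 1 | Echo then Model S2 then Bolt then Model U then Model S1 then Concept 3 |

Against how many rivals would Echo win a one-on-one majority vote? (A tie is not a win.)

4

Echo against each rival (29 engineers):
Echo vs Model S2: Echo, 16–13.
Echo–Model U: Model U 17–12.
Echo vs Bolt: Echo, 18–11.
Echo vs Concept 3: 16 to 13, Echo.
Echo–Model S1: Echo 24–5.
Echo beats Model S2, Bolt, Concept 3, Model S1; loses to Model U — 4 pairwise wins.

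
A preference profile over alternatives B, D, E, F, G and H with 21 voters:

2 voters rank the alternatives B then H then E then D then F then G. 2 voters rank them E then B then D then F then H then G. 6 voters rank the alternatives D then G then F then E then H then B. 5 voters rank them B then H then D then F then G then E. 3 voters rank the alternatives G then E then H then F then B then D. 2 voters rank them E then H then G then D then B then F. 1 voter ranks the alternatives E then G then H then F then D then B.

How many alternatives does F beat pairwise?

F against each rival (21 voters):
F vs B: F is ranked higher on 6+3+1 = 10 ballots, B on 11. B wins 11–10.
F vs D: D, 17–4.
F–E: F 11–10.
F vs G: F preferred on 2+2+5 = 9 ballots; G wins 12–9.
F–H: H 13–8.
F beats E; loses to B, D, G, H — 1 pairwise win.

1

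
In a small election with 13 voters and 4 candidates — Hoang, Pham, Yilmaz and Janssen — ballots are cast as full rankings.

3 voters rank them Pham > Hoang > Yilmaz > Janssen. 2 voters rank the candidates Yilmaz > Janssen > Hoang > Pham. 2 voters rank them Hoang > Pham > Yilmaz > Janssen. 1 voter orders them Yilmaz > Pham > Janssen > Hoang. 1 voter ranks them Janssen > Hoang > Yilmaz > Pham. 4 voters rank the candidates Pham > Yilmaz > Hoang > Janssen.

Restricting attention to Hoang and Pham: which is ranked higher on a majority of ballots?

Ballots ranking Hoang above Pham: 2 + 2 + 1 = 5.
Ballots ranking Pham above Hoang: 13 − 5 = 8.
Pham wins the head-to-head 8–5.

Pham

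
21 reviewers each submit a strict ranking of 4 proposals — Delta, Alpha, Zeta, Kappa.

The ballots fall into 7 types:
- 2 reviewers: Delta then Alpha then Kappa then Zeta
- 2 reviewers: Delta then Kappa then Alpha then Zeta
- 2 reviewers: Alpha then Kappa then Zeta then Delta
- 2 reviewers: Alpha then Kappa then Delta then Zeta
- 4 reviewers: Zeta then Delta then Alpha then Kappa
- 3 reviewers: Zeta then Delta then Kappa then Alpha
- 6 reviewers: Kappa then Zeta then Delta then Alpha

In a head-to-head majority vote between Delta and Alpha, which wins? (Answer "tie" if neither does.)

Ballots ranking Delta above Alpha: 2 + 2 + 4 + 3 + 6 = 17.
Ballots ranking Alpha above Delta: 21 − 17 = 4.
Delta wins the head-to-head 17–4.

Delta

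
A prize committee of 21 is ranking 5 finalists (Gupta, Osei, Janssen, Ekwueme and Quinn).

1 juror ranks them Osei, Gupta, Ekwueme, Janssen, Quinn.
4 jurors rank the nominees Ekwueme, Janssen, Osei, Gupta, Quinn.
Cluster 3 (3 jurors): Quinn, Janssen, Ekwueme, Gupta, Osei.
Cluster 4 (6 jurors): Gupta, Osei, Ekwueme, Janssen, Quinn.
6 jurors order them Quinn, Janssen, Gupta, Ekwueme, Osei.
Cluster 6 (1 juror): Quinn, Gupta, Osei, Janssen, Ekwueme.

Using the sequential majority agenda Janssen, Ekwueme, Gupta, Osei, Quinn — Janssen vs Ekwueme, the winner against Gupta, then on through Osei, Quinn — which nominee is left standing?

Round 1: Janssen vs Ekwueme — 10–11, Ekwueme advances.
Round 2: Ekwueme vs Gupta — 7–14, Gupta advances.
Round 3: Gupta vs Osei — 16–5, Gupta advances.
Round 4: Gupta vs Quinn — 11–10, Gupta advances.
The agenda winner is Gupta.

Gupta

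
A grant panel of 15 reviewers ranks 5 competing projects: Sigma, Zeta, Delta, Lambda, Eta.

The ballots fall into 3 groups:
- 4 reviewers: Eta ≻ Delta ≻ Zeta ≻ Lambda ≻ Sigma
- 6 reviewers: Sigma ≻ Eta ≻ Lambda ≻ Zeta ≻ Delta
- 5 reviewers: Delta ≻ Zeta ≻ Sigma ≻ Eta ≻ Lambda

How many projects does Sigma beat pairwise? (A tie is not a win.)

Sigma against each rival (15 reviewers):
Sigma vs Zeta: 6 for Sigma, 9 for Zeta — Zeta by 9–6.
Sigma vs Delta: 6 for Sigma, 9 for Delta — Delta by 9–6.
Sigma vs Lambda: 11 to 4, Sigma.
Sigma vs Eta: Sigma wins 11–4.
Sigma beats Lambda, Eta; loses to Zeta, Delta — 2 pairwise wins.

2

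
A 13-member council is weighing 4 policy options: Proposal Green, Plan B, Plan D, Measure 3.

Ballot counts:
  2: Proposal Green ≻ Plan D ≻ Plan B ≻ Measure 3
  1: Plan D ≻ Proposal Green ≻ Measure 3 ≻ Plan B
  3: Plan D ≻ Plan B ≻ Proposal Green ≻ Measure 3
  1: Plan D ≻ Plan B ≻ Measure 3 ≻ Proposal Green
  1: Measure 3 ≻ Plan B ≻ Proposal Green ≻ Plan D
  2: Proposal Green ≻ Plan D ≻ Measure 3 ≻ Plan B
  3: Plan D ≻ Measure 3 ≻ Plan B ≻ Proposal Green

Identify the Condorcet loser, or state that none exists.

Pairwise majorities:
Proposal Green vs Plan B: Plan B wins 8–5.
Proposal Green–Plan D: Plan D 8–5.
Proposal Green vs Measure 3: Proposal Green, 8–5.
Plan B vs Plan D: Plan D, 12–1.
Plan B vs Measure 3: Plan B preferred on 2+3+1 = 6 ballots; Measure 3 wins 7–6.
Plan D vs Measure 3: Plan D is ranked higher on 2+1+3+1+2+3 = 12 ballots, Measure 3 on 1. Plan D wins 12–1.
Every option wins at least one matchup (Proposal Green beats Measure 3; Plan B beats Proposal Green; Plan D beats Proposal Green; Measure 3 beats Plan B), so there is no Condorcet loser.

none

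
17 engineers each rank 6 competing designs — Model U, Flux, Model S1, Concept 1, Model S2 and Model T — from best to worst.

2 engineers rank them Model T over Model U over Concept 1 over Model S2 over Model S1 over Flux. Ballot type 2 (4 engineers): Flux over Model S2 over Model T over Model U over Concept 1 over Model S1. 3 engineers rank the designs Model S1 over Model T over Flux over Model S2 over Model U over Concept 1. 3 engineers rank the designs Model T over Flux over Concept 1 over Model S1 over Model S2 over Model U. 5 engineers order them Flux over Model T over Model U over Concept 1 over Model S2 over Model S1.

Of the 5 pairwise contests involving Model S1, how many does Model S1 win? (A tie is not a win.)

0

Model S1 against each rival (17 engineers):
Model S1 vs Model U: 6 to 11, Model U.
Model S1–Flux: Flux 12–5.
Model S1–Concept 1: Concept 1 14–3.
Model S1 vs Model S2: 3+3 = 6 for Model S1, 11 for Model S2 — Model S2 by 11–6.
Model S1 vs Model T: Model S1 is ranked higher on 3 ballots, Model T on 14. Model T wins 14–3.
Model S1 beats no one; loses to Model U, Flux, Concept 1, Model S2, Model T — 0 pairwise wins.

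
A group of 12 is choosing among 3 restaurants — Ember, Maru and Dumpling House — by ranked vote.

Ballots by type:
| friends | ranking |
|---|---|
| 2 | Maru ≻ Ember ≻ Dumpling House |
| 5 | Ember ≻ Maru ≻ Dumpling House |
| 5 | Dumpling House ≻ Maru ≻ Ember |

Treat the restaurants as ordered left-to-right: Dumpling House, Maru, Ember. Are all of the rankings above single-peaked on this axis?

yes

Axis positions: Dumpling House=1, Maru=2, Ember=3.
Type 1 (peak Maru at position 2): ranking walks positions 2-3-1, expanding outward from the peak — single-peaked.
Type 2 (peak Ember at position 3): ranking walks positions 3-2-1, expanding outward from the peak — single-peaked.
Type 3 (peak Dumpling House at position 1): ranking walks positions 1-2-3, expanding outward from the peak — single-peaked.
Every ranking is single-peaked on this axis.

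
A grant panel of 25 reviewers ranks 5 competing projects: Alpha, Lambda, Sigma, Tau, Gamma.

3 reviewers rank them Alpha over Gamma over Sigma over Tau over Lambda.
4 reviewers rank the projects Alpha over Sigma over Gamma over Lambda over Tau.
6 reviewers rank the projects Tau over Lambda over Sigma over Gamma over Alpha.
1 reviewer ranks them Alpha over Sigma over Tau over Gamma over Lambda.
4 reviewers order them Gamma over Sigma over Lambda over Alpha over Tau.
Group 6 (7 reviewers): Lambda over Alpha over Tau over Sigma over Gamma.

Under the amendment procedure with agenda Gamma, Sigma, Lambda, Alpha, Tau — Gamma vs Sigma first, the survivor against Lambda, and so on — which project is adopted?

Lambda

Round 1: Gamma vs Sigma — 7–18, Sigma advances.
Round 2: Sigma vs Lambda — 12–13, Lambda advances.
Round 3: Lambda vs Alpha — 17–8, Lambda advances.
Round 4: Lambda vs Tau — 15–10, Lambda advances.
The agenda winner is Lambda.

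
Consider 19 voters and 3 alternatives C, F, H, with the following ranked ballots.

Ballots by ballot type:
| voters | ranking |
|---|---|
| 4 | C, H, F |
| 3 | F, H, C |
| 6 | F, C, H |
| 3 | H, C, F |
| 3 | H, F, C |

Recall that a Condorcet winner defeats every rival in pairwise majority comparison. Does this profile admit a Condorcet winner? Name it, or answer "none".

none

Check each pair by majority over 19 ballots:
C vs F: F, 12–7.
C vs H: C wins 10–9.
F vs H: 9 to 10, H.
No alternative is unbeaten: C loses to F; F loses to H; H loses to C. In particular C > H > F > C is a majority cycle — no Condorcet winner exists.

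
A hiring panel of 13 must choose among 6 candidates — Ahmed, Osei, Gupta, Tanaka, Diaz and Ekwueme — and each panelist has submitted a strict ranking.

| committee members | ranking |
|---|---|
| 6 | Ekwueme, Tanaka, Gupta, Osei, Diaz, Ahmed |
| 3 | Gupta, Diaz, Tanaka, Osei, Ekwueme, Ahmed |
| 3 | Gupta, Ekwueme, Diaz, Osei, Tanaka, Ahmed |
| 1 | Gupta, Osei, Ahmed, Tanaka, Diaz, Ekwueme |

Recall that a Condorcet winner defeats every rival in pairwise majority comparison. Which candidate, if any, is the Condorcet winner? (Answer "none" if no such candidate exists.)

Gupta

Check each pair by majority over 13 ballots:
Ahmed–Osei: Osei 13–0.
Ahmed–Gupta: Gupta 13–0.
Ahmed vs Tanaka: Ahmed is ranked higher on 1 ballot, Tanaka on 12. Tanaka wins 12–1.
Ahmed vs Diaz: Ahmed preferred on 1 ballot; Diaz wins 12–1.
Ahmed vs Ekwueme: 1 for Ahmed, 12 for Ekwueme — Ekwueme by 12–1.
Osei–Gupta: Gupta 13–0.
Osei–Tanaka: Tanaka 9–4.
Osei vs Diaz: Osei, 7–6.
Osei vs Ekwueme: Ekwueme wins 9–4.
Gupta vs Tanaka: Gupta preferred on 3+3+1 = 7 ballots; Gupta wins 7–6.
Gupta vs Diaz: Gupta is ranked higher on 6+3+3+1 = 13 ballots, Diaz on 0. Gupta wins 13–0.
Gupta vs Ekwueme: Gupta is ranked higher on 3+3+1 = 7 ballots, Ekwueme on 6. Gupta wins 7–6.
Tanaka vs Diaz: 6+1 = 7 for Tanaka, 6 for Diaz — Tanaka by 7–6.
Tanaka vs Ekwueme: Ekwueme, 9–4.
Diaz vs Ekwueme: 4 to 9, Ekwueme.
Only Gupta has no losses; Gupta is the Condorcet winner.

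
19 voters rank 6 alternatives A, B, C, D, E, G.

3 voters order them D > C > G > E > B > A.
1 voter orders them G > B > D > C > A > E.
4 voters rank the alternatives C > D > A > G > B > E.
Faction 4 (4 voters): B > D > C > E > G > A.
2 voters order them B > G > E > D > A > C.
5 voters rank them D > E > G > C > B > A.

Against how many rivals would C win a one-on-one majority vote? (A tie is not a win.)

C against each rival (19 voters):
C vs A: 17 to 2, C.
C vs B: C, 12–7.
C vs D: D wins 15–4.
C vs E: C, 12–7.
C vs G: C is ranked higher on 3+4+4 = 11 ballots, G on 8. C wins 11–8.
C beats A, B, E, G; loses to D — 4 pairwise wins.

4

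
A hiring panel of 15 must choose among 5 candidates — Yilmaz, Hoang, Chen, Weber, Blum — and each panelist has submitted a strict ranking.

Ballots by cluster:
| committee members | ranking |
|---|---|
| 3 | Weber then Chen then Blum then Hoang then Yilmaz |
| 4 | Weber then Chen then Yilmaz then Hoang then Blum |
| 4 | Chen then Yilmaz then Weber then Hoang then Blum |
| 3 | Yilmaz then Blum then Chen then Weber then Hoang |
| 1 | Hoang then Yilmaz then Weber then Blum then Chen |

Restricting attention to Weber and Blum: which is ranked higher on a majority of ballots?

Weber

Ballots ranking Weber above Blum: 3 + 4 + 4 + 1 = 12.
Ballots ranking Blum above Weber: 15 − 12 = 3.
Weber wins the head-to-head 12–3.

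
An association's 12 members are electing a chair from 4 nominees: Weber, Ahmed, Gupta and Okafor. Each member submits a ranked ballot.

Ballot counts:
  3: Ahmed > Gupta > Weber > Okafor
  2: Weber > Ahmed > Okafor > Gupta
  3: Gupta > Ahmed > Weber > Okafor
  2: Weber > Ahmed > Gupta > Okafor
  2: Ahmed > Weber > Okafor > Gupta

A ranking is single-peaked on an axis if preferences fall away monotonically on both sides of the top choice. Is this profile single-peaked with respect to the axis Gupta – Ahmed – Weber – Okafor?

Axis positions: Gupta=1, Ahmed=2, Weber=3, Okafor=4.
Cluster 1 (peak Ahmed at position 2): ranking walks positions 2-1-3-4, expanding outward from the peak — single-peaked.
Cluster 2 (peak Weber at position 3): ranking walks positions 3-2-4-1, expanding outward from the peak — single-peaked.
Cluster 3 (peak Gupta at position 1): ranking walks positions 1-2-3-4, expanding outward from the peak — single-peaked.
Cluster 4 (peak Weber at position 3): ranking walks positions 3-2-1-4, expanding outward from the peak — single-peaked.
Cluster 5 (peak Ahmed at position 2): ranking walks positions 2-3-4-1, expanding outward from the peak — single-peaked.
Every ranking is single-peaked on this axis.

yes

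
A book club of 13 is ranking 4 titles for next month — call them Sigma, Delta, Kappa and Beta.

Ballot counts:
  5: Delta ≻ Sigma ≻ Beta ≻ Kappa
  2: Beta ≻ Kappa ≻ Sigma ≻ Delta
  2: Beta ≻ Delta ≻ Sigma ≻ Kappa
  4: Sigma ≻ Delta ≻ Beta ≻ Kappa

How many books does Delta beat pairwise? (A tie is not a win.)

3

Delta against each rival (13 members):
Delta vs Sigma: 7 to 6, Delta.
Delta vs Kappa: Delta preferred on 5+2+4 = 11 ballots; Delta wins 11–2.
Delta–Beta: Delta 9–4.
Delta beats Sigma, Kappa, Beta — 3 pairwise wins.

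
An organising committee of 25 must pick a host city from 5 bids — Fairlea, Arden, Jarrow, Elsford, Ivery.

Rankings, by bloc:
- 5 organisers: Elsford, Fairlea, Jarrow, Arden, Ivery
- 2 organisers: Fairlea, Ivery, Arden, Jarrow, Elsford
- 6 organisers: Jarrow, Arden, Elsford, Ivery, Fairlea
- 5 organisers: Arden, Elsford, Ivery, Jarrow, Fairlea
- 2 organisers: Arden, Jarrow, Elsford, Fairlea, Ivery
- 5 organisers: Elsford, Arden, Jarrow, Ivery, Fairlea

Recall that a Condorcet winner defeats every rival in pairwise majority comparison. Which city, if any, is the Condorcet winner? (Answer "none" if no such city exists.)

Arden

Head-to-head results (25 organisers):
Fairlea vs Arden: Arden, 18–7.
Fairlea vs Jarrow: Jarrow wins 18–7.
Fairlea vs Elsford: Elsford, 23–2.
Fairlea vs Ivery: Ivery wins 16–9.
Arden vs Jarrow: Arden wins 14–11.
Arden–Elsford: Arden 15–10.
Arden vs Ivery: Arden wins 23–2.
Jarrow vs Elsford: Elsford, 15–10.
Jarrow vs Ivery: Jarrow, 18–7.
Elsford vs Ivery: Elsford wins 23–2.
Arden wins every pairwise contest, so Arden is the Condorcet winner.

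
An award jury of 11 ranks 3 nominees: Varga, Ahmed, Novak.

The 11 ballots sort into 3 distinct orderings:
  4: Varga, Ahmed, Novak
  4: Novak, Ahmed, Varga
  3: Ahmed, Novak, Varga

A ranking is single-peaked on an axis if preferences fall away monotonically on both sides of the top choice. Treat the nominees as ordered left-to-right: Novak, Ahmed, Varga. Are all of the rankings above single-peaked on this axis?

Axis positions: Novak=1, Ahmed=2, Varga=3.
Faction 1 (peak Varga at position 3): ranking walks positions 3-2-1, expanding outward from the peak — single-peaked.
Faction 2 (peak Novak at position 1): ranking walks positions 1-2-3, expanding outward from the peak — single-peaked.
Faction 3 (peak Ahmed at position 2): ranking walks positions 2-1-3, expanding outward from the peak — single-peaked.
Every ranking is single-peaked on this axis.

yes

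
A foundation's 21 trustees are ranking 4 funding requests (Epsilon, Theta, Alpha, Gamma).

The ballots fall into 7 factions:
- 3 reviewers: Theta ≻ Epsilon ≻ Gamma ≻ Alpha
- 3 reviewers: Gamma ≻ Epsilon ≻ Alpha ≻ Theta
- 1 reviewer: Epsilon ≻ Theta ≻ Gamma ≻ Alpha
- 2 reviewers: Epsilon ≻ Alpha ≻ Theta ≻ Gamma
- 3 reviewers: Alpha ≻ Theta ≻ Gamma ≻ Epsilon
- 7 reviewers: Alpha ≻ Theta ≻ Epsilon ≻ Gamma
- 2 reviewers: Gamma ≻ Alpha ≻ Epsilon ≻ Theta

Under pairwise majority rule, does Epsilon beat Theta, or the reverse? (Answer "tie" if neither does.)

Ballots ranking Epsilon above Theta: 3 + 1 + 2 + 2 = 8.
Ballots ranking Theta above Epsilon: 21 − 8 = 13.
Theta wins the head-to-head 13–8.

Theta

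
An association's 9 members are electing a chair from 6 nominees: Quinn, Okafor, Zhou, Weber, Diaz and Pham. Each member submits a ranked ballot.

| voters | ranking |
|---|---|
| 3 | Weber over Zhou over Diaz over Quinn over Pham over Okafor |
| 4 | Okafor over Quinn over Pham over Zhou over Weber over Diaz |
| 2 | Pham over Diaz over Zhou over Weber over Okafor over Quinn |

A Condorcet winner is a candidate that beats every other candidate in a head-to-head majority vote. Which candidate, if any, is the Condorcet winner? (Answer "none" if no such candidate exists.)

none

Head-to-head results (9 voters):
Quinn vs Okafor: Okafor, 6–3.
Quinn vs Zhou: 4 to 5, Zhou.
Quinn vs Weber: Weber, 5–4.
Quinn vs Diaz: Diaz wins 5–4.
Quinn–Pham: Quinn 7–2.
Okafor vs Zhou: Okafor is ranked higher on 4 ballots, Zhou on 5. Zhou wins 5–4.
Okafor vs Weber: Okafor is ranked higher on 4 ballots, Weber on 5. Weber wins 5–4.
Okafor–Diaz: Diaz 5–4.
Okafor vs Pham: Okafor preferred on 4 ballots; Pham wins 5–4.
Zhou vs Weber: Zhou wins 6–3.
Zhou vs Diaz: Zhou wins 7–2.
Zhou vs Pham: Pham wins 6–3.
Weber vs Diaz: 3+4 = 7 for Weber, 2 for Diaz — Weber by 7–2.
Weber vs Pham: 3 for Weber, 6 for Pham — Pham by 6–3.
Diaz vs Pham: Diaz preferred on 3 ballots; Pham wins 6–3.
Each candidate drops at least one matchup (Quinn loses to Okafor; Okafor loses to Zhou; Zhou loses to Pham; Weber loses to Zhou; Diaz loses to Zhou; Pham loses to Quinn); the cycle Quinn beats Pham beats Okafor beats Quinn rules out a Condorcet winner.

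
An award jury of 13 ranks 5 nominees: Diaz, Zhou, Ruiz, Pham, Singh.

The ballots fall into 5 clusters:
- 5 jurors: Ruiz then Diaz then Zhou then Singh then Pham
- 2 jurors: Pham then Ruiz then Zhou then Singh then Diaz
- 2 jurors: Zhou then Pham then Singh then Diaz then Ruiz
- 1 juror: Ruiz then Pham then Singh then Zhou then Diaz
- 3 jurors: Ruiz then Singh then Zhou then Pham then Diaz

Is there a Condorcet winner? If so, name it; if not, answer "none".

Ruiz

Head-to-head results (13 jurors):
Diaz vs Zhou: Diaz is ranked higher on 5 ballots, Zhou on 8. Zhou wins 8–5.
Diaz vs Ruiz: Diaz is ranked higher on 2 ballots, Ruiz on 11. Ruiz wins 11–2.
Diaz vs Pham: Diaz is ranked higher on 5 ballots, Pham on 8. Pham wins 8–5.
Diaz vs Singh: Diaz preferred on 5 ballots; Singh wins 8–5.
Zhou vs Ruiz: 2 to 11, Ruiz.
Zhou vs Pham: 5+2+3 = 10 for Zhou, 3 for Pham — Zhou by 10–3.
Zhou vs Singh: Zhou is ranked higher on 5+2+2 = 9 ballots, Singh on 4. Zhou wins 9–4.
Ruiz vs Pham: 9 to 4, Ruiz.
Ruiz vs Singh: Ruiz preferred on 5+2+1+3 = 11 ballots; Ruiz wins 11–2.
Pham vs Singh: Pham preferred on 2+2+1 = 5 ballots; Singh wins 8–5.
Ruiz wins every pairwise contest, so Ruiz is the Condorcet winner.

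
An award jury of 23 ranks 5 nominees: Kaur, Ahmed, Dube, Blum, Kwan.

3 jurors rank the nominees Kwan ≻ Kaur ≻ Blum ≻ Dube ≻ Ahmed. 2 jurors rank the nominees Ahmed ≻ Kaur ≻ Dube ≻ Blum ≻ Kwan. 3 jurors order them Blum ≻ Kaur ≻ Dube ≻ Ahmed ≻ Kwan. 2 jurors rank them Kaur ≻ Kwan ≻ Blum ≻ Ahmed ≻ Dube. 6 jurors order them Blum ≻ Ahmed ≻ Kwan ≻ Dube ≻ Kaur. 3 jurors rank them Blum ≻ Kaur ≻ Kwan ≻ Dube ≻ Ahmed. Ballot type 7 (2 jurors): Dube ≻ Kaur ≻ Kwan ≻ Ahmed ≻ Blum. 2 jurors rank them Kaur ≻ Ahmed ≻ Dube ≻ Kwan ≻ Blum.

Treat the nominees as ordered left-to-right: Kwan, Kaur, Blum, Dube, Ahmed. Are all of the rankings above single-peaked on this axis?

no

Axis positions: Kwan=1, Kaur=2, Blum=3, Dube=4, Ahmed=5.
Ballot type 1 (peak Kwan at position 1): ranking walks positions 1-2-3-4-5, expanding outward from the peak — single-peaked.
Ballot type 2: ranking walks positions 5-2-4-3-1; Kaur is ranked above Dube even though Dube lies between Kaur and the peak Ahmed on the axis — preferences dip and rise again. Not single-peaked.
Ballot type 3 (peak Blum at position 3): ranking walks positions 3-2-4-5-1, expanding outward from the peak — single-peaked.
Ballot type 4: ranking walks positions 2-1-3-5-4; Ahmed is ranked above Dube even though Dube lies between Ahmed and the peak Kaur on the axis — preferences dip and rise again. Not single-peaked.
Ballot type 5: ranking walks positions 3-5-1-4-2; Ahmed is ranked above Dube even though Dube lies between Ahmed and the peak Blum on the axis — preferences dip and rise again. Not single-peaked.
Ballot type 6 (peak Blum at position 3): ranking walks positions 3-2-1-4-5, expanding outward from the peak — single-peaked.
Ballot type 7: ranking walks positions 4-2-1-5-3; Kaur is ranked above Blum even though Blum lies between Kaur and the peak Dube on the axis — preferences dip and rise again. Not single-peaked.
Ballot type 8: ranking walks positions 2-5-4-1-3; Ahmed is ranked above Blum even though Blum lies between Ahmed and the peak Kaur on the axis — preferences dip and rise again. Not single-peaked.
Ballot type 2 violates single-peakedness, so the profile is not single-peaked on this axis.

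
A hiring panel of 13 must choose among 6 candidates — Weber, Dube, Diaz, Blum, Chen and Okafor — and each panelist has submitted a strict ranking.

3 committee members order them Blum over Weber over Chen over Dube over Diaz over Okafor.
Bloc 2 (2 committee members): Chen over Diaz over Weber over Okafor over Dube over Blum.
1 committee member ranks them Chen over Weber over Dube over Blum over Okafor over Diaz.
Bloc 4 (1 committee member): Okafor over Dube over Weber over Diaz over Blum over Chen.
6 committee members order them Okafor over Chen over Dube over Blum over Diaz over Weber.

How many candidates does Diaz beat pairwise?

1

Diaz against each rival (13 committee members):
Diaz vs Weber: Diaz is ranked higher on 2+6 = 8 ballots, Weber on 5. Diaz wins 8–5.
Diaz vs Dube: 2 for Diaz, 11 for Dube — Dube by 11–2.
Diaz vs Blum: Diaz is ranked higher on 2+1 = 3 ballots, Blum on 10. Blum wins 10–3.
Diaz vs Chen: Chen wins 12–1.
Diaz vs Okafor: 5 to 8, Okafor.
Diaz beats Weber; loses to Dube, Blum, Chen, Okafor — 1 pairwise win.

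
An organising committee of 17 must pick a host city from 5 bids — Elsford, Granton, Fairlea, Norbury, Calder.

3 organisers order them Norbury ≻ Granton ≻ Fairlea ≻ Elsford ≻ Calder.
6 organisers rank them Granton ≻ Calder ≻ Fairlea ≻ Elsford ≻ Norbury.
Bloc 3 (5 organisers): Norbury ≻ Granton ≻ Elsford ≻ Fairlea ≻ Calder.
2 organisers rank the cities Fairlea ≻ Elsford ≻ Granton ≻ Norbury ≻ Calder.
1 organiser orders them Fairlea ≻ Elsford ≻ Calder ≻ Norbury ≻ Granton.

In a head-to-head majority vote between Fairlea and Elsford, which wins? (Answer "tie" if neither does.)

Ballots ranking Fairlea above Elsford: 3 + 6 + 2 + 1 = 12.
Ballots ranking Elsford above Fairlea: 17 − 12 = 5.
Fairlea wins the head-to-head 12–5.

Fairlea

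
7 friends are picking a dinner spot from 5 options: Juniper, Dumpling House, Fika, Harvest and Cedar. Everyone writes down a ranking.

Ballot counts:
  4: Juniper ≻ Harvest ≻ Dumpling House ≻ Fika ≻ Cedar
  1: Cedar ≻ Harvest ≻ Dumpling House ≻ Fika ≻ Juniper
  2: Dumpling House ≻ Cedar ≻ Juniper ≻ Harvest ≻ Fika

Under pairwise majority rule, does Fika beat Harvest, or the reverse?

No ballot ranks Fika above Harvest: 0.
Ballots ranking Harvest above Fika: 7 − 0 = 7.
Harvest wins the head-to-head 7–0.

Harvest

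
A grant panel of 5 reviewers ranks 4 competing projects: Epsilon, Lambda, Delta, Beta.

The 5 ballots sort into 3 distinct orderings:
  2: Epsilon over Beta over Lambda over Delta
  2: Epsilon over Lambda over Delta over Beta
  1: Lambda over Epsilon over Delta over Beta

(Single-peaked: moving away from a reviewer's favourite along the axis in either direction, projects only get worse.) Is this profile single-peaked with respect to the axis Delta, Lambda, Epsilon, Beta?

Axis positions: Delta=1, Lambda=2, Epsilon=3, Beta=4.
Ballot type 1 (peak Epsilon at position 3): ranking walks positions 3-4-2-1, expanding outward from the peak — single-peaked.
Ballot type 2 (peak Epsilon at position 3): ranking walks positions 3-2-1-4, expanding outward from the peak — single-peaked.
Ballot type 3 (peak Lambda at position 2): ranking walks positions 2-3-1-4, expanding outward from the peak — single-peaked.
Every ranking is single-peaked on this axis.

yes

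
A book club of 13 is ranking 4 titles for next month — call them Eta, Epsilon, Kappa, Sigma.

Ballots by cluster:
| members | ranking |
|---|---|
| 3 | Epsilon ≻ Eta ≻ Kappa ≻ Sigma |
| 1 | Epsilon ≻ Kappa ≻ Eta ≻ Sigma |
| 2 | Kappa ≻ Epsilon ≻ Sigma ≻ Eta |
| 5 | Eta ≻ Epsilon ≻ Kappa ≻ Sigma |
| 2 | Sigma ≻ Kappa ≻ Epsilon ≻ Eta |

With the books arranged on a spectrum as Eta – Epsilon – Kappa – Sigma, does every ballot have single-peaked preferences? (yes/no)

Axis positions: Eta=1, Epsilon=2, Kappa=3, Sigma=4.
Cluster 1 (peak Epsilon at position 2): ranking walks positions 2-1-3-4, expanding outward from the peak — single-peaked.
Cluster 2 (peak Epsilon at position 2): ranking walks positions 2-3-1-4, expanding outward from the peak — single-peaked.
Cluster 3 (peak Kappa at position 3): ranking walks positions 3-2-4-1, expanding outward from the peak — single-peaked.
Cluster 4 (peak Eta at position 1): ranking walks positions 1-2-3-4, expanding outward from the peak — single-peaked.
Cluster 5 (peak Sigma at position 4): ranking walks positions 4-3-2-1, expanding outward from the peak — single-peaked.
Every ranking is single-peaked on this axis.

yes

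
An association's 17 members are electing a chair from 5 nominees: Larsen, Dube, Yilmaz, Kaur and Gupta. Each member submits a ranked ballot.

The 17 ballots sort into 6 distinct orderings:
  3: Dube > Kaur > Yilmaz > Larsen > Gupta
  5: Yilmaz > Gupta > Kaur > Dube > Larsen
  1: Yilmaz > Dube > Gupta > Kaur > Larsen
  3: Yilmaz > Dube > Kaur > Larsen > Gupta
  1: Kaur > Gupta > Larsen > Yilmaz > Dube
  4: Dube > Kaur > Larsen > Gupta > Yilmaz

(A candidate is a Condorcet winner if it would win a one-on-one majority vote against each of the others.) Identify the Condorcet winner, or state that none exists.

Pairwise majorities:
Larsen–Dube: Dube 16–1.
Larsen vs Yilmaz: Yilmaz wins 12–5.
Larsen vs Kaur: Kaur wins 17–0.
Larsen vs Gupta: Larsen wins 10–7.
Dube–Yilmaz: Yilmaz 10–7.
Dube vs Kaur: Dube, 11–6.
Dube vs Gupta: Dube, 11–6.
Yilmaz vs Kaur: Yilmaz, 9–8.
Yilmaz vs Gupta: Yilmaz wins 12–5.
Kaur vs Gupta: Kaur, 11–6.
Yilmaz beats each of Larsen, Dube, Kaur, Gupta — Yilmaz is the Condorcet winner.

Yilmaz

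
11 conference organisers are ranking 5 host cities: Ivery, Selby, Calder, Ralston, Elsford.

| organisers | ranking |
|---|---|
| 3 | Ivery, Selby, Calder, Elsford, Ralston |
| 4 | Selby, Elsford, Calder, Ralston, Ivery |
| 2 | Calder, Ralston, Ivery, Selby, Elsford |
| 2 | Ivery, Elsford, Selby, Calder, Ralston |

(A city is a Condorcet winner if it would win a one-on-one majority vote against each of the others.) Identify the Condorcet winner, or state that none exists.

none

Head-to-head results (11 organisers):
Ivery vs Selby: Ivery is ranked higher on 3+2+2 = 7 ballots, Selby on 4. Ivery wins 7–4.
Ivery vs Calder: 3+2 = 5 for Ivery, 6 for Calder — Calder by 6–5.
Ivery vs Ralston: Ivery preferred on 3+2 = 5 ballots; Ralston wins 6–5.
Ivery vs Elsford: Ivery is ranked higher on 3+2+2 = 7 ballots, Elsford on 4. Ivery wins 7–4.
Selby vs Calder: 9 to 2, Selby.
Selby vs Ralston: Selby preferred on 3+4+2 = 9 ballots; Selby wins 9–2.
Selby vs Elsford: Selby is ranked higher on 3+4+2 = 9 ballots, Elsford on 2. Selby wins 9–2.
Calder vs Ralston: 11 to 0, Calder.
Calder vs Elsford: Calder preferred on 3+2 = 5 ballots; Elsford wins 6–5.
Ralston vs Elsford: 2 to 9, Elsford.
Each city drops at least one matchup (Ivery loses to Calder; Selby loses to Ivery; Calder loses to Selby; Ralston loses to Selby; Elsford loses to Ivery); the cycle Ivery beats Selby beats Calder beats Ivery rules out a Condorcet winner.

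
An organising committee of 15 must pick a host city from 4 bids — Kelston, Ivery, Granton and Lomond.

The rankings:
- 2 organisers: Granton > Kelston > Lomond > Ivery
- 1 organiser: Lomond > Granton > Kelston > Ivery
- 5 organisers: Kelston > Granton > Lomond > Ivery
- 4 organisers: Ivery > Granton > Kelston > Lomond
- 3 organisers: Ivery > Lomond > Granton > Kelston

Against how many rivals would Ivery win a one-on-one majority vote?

Ivery against each rival (15 organisers):
Ivery vs Kelston: Ivery preferred on 4+3 = 7 ballots; Kelston wins 8–7.
Ivery vs Granton: Ivery is ranked higher on 4+3 = 7 ballots, Granton on 8. Granton wins 8–7.
Ivery–Lomond: Lomond 8–7.
Ivery beats no one; loses to Kelston, Granton, Lomond — 0 pairwise wins.

0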